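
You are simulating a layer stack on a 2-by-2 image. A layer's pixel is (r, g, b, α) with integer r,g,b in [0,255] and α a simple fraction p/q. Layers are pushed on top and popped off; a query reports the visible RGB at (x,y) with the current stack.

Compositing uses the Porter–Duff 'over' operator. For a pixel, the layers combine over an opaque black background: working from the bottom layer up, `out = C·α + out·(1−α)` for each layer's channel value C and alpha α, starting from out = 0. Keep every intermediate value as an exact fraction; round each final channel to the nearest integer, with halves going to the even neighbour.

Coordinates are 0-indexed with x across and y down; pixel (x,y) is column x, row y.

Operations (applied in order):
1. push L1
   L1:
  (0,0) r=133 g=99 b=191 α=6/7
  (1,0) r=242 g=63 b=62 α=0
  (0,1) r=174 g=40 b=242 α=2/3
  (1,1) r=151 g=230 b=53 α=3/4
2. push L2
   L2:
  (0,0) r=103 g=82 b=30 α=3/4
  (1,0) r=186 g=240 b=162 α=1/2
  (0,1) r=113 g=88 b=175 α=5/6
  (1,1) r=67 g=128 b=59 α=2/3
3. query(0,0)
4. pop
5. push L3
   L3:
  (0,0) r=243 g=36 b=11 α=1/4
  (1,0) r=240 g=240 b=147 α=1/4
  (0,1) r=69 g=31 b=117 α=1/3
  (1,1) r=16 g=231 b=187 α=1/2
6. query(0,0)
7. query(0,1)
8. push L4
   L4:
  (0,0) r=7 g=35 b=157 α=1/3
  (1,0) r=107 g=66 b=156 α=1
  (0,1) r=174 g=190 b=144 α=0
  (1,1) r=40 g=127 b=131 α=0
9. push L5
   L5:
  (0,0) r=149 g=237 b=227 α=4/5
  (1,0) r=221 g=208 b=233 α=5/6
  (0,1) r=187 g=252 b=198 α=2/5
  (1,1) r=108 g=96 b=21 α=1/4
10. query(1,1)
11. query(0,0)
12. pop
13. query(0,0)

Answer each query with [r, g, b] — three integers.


at x=0,y=0 over L1,L2:
L1 α=6/7: [114, 594/7, 1146/7]
L2 α=3/4: [423/4, 579/7, 444/7]
= [106, 83, 63]

query (0,0) [L1,L3] — begin 0,0,0
L1 α=6/7: [114, 594/7, 1146/7]
L3 α=1/4: [585/4, 1017/14, 3515/28]
rounded: [146, 73, 126]

at x=0,y=1 over L1,L3:
after L1 α=2/3: [116, 80/3, 484/3]
after L3 α=1/3: [301/3, 253/9, 1319/9]
→ [100, 28, 147]

at x=1,y=1 over L1,L3,L4,L5:
L1 α=3/4: [453/4, 345/2, 159/4]
L3 α=1/2: [517/8, 807/4, 907/8]
L4 α=0: [517/8, 807/4, 907/8]
L5 α=1/4: [2415/32, 2805/16, 2889/32]
rounded: [75, 175, 90]

query (0,0) [L1,L3,L4,L5] — begin 0,0,0
after L1 α=6/7: [114, 594/7, 1146/7]
after L3 α=1/4: [585/4, 1017/14, 3515/28]
after L4 α=1/3: [599/6, 1262/21, 5713/42]
after L5 α=4/5: [835/6, 4234/21, 43849/210]
= [139, 202, 209]

(0,0) stack=L1,L3,L4; from [0,0,0]:
after L1 α=6/7: [114, 594/7, 1146/7]
after L3 α=1/4: [585/4, 1017/14, 3515/28]
after L4 α=1/3: [599/6, 1262/21, 5713/42]
= [100, 60, 136]


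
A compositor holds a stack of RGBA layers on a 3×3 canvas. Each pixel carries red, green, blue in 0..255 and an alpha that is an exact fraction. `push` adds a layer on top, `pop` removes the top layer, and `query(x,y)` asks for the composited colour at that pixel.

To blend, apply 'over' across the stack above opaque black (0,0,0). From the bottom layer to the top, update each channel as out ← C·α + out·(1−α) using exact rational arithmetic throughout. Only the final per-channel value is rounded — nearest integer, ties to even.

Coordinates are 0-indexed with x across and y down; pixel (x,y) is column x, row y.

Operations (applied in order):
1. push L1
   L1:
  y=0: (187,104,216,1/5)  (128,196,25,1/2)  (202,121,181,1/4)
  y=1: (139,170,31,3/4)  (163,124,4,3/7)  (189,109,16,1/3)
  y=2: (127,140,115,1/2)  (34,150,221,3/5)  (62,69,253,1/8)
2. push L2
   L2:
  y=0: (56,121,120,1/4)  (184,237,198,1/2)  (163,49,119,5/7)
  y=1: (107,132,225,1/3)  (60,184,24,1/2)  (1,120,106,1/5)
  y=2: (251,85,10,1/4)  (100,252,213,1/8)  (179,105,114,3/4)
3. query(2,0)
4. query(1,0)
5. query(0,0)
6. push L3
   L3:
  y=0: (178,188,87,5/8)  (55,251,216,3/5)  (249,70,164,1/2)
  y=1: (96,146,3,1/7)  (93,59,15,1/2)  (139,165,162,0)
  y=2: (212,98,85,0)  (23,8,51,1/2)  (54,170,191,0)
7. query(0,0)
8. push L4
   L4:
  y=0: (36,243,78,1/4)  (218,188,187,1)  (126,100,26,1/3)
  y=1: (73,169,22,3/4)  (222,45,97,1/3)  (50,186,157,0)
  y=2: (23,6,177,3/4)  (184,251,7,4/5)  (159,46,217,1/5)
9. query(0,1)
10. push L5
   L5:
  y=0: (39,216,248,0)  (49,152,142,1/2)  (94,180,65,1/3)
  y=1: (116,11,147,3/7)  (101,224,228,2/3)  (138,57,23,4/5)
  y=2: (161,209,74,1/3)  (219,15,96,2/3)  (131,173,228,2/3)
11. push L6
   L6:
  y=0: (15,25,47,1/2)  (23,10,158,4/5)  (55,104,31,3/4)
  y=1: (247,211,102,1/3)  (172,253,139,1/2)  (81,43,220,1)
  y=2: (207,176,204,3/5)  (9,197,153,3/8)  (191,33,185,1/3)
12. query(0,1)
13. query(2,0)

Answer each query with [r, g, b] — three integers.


(2,0) stack=L1,L2; from [0,0,0]:
+L1 (α=1/4) → [101/2, 121/4, 181/4]
+L2 (α=5/7) → [916/7, 611/14, 1371/14]
rounded: [131, 44, 98]

at x=1,y=0 over L1,L2:
after L1 α=1/2: [64, 98, 25/2]
after L2 α=1/2: [124, 335/2, 421/4]
rounded: [124, 168, 105]

query (0,0) [L1,L2] — begin 0,0,0
after L1 α=1/5: [187/5, 104/5, 216/5]
after L2 α=1/4: [841/20, 917/20, 312/5]
rounded: [42, 46, 62]

at x=0,y=0 over L1,L2,L3:
+L1 (α=1/5) → [187/5, 104/5, 216/5]
+L2 (α=1/4) → [841/20, 917/20, 312/5]
+L3 (α=5/8) → [20323/160, 21551/160, 3111/40]
= [127, 135, 78]

query (0,1) [L1,L2,L3,L4] — begin 0,0,0
+L1 (α=3/4) → [417/4, 255/2, 93/4]
+L2 (α=1/3) → [631/6, 129, 181/2]
+L3 (α=1/7) → [727/7, 920/7, 78]
+L4 (α=3/4) → [565/7, 4469/28, 36]
rounded: [81, 160, 36]

query (0,1) [L1,L2,L3,L4,L5,L6] — begin 0,0,0
after L1 α=3/4: [417/4, 255/2, 93/4]
after L2 α=1/3: [631/6, 129, 181/2]
after L3 α=1/7: [727/7, 920/7, 78]
after L4 α=3/4: [565/7, 4469/28, 36]
after L5 α=3/7: [4696/49, 4700/49, 585/7]
after L6 α=1/3: [7165/49, 19739/147, 628/7]
rounded: [146, 134, 90]

query (2,0) [L1,L2,L3,L4,L5,L6] — begin 0,0,0
L1 α=1/4: [101/2, 121/4, 181/4]
L2 α=5/7: [916/7, 611/14, 1371/14]
L3 α=1/2: [2659/14, 1591/28, 3667/28]
L4 α=1/3: [3541/21, 997/14, 4031/42]
L5 α=1/3: [9056/63, 2257/21, 5396/63]
L6 α=3/4: [19451/252, 8809/84, 11255/252]
rounded: [77, 105, 45]


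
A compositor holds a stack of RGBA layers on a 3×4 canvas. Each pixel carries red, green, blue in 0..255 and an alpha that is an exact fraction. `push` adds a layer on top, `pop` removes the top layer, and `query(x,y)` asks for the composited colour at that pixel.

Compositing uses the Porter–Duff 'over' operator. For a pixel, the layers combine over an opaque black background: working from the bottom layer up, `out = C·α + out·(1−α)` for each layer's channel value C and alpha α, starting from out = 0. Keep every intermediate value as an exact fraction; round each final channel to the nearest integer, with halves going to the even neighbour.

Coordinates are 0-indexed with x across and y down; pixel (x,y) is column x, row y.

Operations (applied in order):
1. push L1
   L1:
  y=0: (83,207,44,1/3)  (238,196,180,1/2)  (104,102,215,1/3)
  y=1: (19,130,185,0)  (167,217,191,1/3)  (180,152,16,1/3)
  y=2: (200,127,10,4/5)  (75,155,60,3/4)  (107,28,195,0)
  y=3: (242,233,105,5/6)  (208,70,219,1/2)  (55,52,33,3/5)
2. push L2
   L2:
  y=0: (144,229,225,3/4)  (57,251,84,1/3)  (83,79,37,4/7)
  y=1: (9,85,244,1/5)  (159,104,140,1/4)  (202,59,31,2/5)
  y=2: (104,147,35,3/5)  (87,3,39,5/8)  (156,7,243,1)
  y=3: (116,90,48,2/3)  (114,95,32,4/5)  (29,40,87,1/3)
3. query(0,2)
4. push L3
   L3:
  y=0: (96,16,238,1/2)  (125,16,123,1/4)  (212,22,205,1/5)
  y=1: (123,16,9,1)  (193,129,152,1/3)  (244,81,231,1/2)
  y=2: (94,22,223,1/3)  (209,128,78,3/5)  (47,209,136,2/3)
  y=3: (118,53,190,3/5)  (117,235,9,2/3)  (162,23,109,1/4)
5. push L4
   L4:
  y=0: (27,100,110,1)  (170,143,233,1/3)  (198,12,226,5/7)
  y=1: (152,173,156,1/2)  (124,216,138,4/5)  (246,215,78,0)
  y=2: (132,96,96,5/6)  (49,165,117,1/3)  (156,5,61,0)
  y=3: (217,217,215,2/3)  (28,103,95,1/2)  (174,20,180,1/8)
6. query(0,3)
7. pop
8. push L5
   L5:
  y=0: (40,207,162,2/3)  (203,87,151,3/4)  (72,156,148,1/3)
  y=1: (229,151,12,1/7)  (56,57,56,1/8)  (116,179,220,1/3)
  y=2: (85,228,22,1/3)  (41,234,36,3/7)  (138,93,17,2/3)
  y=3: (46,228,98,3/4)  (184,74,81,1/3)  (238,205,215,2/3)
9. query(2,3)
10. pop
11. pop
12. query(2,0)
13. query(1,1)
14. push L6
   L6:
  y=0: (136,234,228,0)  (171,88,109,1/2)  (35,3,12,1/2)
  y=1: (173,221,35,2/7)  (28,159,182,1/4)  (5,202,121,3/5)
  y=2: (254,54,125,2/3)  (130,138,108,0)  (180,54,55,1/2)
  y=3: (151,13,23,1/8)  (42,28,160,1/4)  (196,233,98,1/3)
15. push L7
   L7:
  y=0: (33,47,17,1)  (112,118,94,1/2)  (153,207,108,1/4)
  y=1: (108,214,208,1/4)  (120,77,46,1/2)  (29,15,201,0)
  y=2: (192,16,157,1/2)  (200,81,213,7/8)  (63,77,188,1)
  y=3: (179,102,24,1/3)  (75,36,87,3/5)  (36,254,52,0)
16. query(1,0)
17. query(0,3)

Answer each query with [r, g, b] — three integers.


query (0,2) [L1,L2] — begin 0,0,0
L1 α=4/5: [160, 508/5, 8]
L2 α=3/5: [632/5, 3221/25, 121/5]
→ [126, 129, 24]

query (0,3) [L1,L2,L3,L4] — begin 0,0,0
L1 α=5/6: [605/3, 1165/6, 175/2]
L2 α=2/3: [1301/9, 2245/18, 367/6]
L3 α=3/5: [5788/45, 3676/45, 2077/15]
L4 α=2/3: [25318/135, 23206/135, 8527/45]
rounded: [188, 172, 189]

at x=2,y=3 over L1,L2,L3,L5:
+L1 (α=3/5) → [33, 156/5, 99/5]
+L2 (α=1/3) → [95/3, 512/15, 211/5]
+L3 (α=1/4) → [257/4, 627/20, 589/10]
+L5 (α=2/3) → [2161/12, 8827/60, 4889/30]
= [180, 147, 163]

(2,0) stack=L1,L2; from [0,0,0]:
+L1 (α=1/3) → [104/3, 34, 215/3]
+L2 (α=4/7) → [436/7, 418/7, 363/7]
= [62, 60, 52]

query (1,1) [L1,L2] — begin 0,0,0
after L1 α=1/3: [167/3, 217/3, 191/3]
after L2 α=1/4: [163/2, 321/4, 331/4]
= [82, 80, 83]

at x=1,y=0 over L1,L2,L6,L7:
L1 α=1/2: [119, 98, 90]
L2 α=1/3: [295/3, 149, 88]
L6 α=1/2: [404/3, 237/2, 197/2]
L7 α=1/2: [370/3, 473/4, 385/4]
→ [123, 118, 96]

(0,3) stack=L1,L2,L6,L7; from [0,0,0]:
after L1 α=5/6: [605/3, 1165/6, 175/2]
after L2 α=2/3: [1301/9, 2245/18, 367/6]
after L6 α=1/8: [5233/36, 15949/144, 2707/48]
after L7 α=1/3: [8455/54, 23293/216, 3283/72]
= [157, 108, 46]


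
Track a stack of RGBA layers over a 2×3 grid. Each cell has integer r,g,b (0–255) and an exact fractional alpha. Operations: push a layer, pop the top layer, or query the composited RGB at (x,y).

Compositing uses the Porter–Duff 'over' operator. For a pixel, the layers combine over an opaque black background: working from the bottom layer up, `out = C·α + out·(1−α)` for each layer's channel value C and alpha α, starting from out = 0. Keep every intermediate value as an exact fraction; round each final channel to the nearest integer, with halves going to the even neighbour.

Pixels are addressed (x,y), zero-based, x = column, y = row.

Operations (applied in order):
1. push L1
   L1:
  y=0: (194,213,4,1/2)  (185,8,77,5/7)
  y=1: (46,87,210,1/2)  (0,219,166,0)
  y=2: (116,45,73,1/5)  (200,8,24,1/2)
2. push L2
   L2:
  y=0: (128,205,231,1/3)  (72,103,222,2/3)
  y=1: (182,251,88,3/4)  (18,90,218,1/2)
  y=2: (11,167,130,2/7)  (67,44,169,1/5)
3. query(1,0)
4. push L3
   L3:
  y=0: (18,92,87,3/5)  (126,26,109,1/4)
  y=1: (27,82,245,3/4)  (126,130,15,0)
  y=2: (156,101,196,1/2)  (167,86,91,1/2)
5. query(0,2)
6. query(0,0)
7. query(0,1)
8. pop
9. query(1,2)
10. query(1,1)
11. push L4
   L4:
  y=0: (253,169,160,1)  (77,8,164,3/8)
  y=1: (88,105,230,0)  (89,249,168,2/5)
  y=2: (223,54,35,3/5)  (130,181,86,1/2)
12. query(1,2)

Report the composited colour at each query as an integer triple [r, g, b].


at x=1,y=0 over L1,L2:
L1 α=5/7: [925/7, 40/7, 55]
L2 α=2/3: [1933/21, 494/7, 499/3]
rounded: [92, 71, 166]

at x=0,y=2 over L1,L2,L3:
L1 α=1/5: [116/5, 9, 73/5]
L2 α=2/7: [138/7, 379/7, 333/7]
L3 α=1/2: [615/7, 543/7, 1705/14]
= [88, 78, 122]

query (0,0) [L1,L2,L3] — begin 0,0,0
after L1 α=1/2: [97, 213/2, 2]
after L2 α=1/3: [322/3, 418/3, 235/3]
after L3 α=3/5: [806/15, 1664/15, 1253/15]
→ [54, 111, 84]

at x=0,y=1 over L1,L2,L3:
L1 α=1/2: [23, 87/2, 105]
L2 α=3/4: [569/4, 1593/8, 369/4]
L3 α=3/4: [893/16, 3561/32, 3309/16]
rounded: [56, 111, 207]

query (1,2) [L1,L2] — begin 0,0,0
after L1 α=1/2: [100, 4, 12]
after L2 α=1/5: [467/5, 12, 217/5]
→ [93, 12, 43]

(1,1) stack=L1,L2; from [0,0,0]:
after L1 α=0: [0, 0, 0]
after L2 α=1/2: [9, 45, 109]
rounded: [9, 45, 109]

(1,2) stack=L1,L2,L4; from [0,0,0]:
after L1 α=1/2: [100, 4, 12]
after L2 α=1/5: [467/5, 12, 217/5]
after L4 α=1/2: [1117/10, 193/2, 647/10]
→ [112, 96, 65]


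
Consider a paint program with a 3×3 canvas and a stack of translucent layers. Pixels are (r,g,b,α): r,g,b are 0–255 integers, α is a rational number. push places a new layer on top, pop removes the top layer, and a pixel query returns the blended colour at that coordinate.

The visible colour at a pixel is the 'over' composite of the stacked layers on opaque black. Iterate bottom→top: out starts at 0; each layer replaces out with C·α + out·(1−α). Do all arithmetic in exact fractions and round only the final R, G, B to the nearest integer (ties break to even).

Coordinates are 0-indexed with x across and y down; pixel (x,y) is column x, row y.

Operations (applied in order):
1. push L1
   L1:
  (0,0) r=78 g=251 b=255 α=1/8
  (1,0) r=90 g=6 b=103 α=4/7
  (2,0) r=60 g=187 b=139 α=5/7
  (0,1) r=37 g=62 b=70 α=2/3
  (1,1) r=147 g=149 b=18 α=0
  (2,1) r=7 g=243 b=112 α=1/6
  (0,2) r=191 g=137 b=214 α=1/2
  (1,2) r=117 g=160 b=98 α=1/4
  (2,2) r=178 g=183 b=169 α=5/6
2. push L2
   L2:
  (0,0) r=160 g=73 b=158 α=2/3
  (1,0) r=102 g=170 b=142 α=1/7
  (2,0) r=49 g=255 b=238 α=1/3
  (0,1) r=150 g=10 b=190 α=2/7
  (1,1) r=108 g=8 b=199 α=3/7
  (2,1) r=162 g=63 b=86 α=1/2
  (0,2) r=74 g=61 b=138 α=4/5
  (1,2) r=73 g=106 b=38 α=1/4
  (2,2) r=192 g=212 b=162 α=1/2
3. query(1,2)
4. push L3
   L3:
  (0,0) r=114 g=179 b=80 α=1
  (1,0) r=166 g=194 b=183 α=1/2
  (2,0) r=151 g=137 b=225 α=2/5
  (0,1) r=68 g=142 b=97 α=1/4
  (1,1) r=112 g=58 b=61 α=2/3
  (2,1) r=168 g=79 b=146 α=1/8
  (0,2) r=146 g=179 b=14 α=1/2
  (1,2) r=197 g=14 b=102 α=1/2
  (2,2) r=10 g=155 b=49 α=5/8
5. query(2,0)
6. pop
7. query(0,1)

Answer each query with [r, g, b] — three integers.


(1,2) stack=L1,L2; from [0,0,0]:
+L1 (α=1/4) → [117/4, 40, 49/2]
+L2 (α=1/4) → [643/16, 113/2, 223/8]
= [40, 56, 28]

query (2,0) [L1,L2,L3] — begin 0,0,0
after L1 α=5/7: [300/7, 935/7, 695/7]
after L2 α=1/3: [943/21, 3655/21, 3056/21]
after L3 α=2/5: [3057/35, 5573/35, 6206/35]
rounded: [87, 159, 177]

at x=0,y=1 over L1,L2:
after L1 α=2/3: [74/3, 124/3, 140/3]
after L2 α=2/7: [1270/21, 680/21, 1840/21]
rounded: [60, 32, 88]


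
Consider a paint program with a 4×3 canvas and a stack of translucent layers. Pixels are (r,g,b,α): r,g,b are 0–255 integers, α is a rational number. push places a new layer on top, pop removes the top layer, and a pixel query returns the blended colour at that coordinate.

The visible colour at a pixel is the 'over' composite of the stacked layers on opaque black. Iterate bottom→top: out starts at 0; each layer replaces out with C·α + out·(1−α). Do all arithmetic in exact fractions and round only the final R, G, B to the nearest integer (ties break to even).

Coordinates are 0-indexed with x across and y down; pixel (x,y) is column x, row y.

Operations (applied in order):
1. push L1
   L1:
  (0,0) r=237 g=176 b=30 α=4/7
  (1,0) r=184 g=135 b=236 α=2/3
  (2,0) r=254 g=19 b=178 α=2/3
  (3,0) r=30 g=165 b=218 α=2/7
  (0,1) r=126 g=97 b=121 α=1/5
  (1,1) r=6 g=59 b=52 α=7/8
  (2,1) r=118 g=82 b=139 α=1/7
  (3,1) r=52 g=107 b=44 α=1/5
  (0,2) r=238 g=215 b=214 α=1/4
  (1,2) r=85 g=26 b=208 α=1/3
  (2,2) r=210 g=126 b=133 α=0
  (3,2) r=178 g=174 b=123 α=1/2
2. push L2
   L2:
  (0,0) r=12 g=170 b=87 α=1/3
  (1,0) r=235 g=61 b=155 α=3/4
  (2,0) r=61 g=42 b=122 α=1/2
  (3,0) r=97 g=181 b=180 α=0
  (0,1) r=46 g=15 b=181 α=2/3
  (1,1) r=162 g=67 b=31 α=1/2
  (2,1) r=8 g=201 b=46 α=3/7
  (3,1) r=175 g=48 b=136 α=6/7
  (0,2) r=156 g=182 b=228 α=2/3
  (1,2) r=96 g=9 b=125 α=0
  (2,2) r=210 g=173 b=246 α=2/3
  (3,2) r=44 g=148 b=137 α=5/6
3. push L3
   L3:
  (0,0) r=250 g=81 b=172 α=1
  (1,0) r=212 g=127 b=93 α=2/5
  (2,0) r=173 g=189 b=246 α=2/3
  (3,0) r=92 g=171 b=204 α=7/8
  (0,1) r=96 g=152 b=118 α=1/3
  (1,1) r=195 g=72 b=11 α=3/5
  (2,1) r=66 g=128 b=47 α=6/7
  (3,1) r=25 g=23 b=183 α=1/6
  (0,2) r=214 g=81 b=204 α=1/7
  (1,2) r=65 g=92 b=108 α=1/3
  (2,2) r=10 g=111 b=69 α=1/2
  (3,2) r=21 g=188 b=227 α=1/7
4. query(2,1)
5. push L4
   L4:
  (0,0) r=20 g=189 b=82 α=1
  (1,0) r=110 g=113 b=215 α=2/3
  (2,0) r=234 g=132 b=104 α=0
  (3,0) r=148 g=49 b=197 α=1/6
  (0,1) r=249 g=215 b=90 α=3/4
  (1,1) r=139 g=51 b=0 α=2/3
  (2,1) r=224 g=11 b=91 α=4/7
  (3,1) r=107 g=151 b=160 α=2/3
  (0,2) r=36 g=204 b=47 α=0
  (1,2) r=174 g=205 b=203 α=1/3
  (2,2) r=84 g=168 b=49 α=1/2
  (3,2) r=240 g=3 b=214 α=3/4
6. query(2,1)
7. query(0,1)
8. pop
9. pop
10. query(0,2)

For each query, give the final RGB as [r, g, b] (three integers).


at x=2,y=1 over L1,L2,L3:
after L1 α=1/7: [118/7, 82/7, 139/7]
after L2 α=3/7: [640/49, 4549/49, 1522/49]
after L3 α=6/7: [20044/343, 42181/343, 15340/343]
rounded: [58, 123, 45]

(2,1) stack=L1,L2,L3,L4; from [0,0,0]:
L1 α=1/7: [118/7, 82/7, 139/7]
L2 α=3/7: [640/49, 4549/49, 1522/49]
L3 α=6/7: [20044/343, 42181/343, 15340/343]
L4 α=4/7: [367460/2401, 141635/2401, 170872/2401]
= [153, 59, 71]

query (0,1) [L1,L2,L3,L4] — begin 0,0,0
+L1 (α=1/5) → [126/5, 97/5, 121/5]
+L2 (α=2/3) → [586/15, 247/15, 1931/15]
+L3 (α=1/3) → [2612/45, 2774/45, 5632/45]
+L4 (α=3/4) → [36227/180, 31799/180, 8891/90]
= [201, 177, 99]

at x=0,y=2 over L1,L2:
after L1 α=1/4: [119/2, 215/4, 107/2]
after L2 α=2/3: [743/6, 557/4, 1019/6]
→ [124, 139, 170]


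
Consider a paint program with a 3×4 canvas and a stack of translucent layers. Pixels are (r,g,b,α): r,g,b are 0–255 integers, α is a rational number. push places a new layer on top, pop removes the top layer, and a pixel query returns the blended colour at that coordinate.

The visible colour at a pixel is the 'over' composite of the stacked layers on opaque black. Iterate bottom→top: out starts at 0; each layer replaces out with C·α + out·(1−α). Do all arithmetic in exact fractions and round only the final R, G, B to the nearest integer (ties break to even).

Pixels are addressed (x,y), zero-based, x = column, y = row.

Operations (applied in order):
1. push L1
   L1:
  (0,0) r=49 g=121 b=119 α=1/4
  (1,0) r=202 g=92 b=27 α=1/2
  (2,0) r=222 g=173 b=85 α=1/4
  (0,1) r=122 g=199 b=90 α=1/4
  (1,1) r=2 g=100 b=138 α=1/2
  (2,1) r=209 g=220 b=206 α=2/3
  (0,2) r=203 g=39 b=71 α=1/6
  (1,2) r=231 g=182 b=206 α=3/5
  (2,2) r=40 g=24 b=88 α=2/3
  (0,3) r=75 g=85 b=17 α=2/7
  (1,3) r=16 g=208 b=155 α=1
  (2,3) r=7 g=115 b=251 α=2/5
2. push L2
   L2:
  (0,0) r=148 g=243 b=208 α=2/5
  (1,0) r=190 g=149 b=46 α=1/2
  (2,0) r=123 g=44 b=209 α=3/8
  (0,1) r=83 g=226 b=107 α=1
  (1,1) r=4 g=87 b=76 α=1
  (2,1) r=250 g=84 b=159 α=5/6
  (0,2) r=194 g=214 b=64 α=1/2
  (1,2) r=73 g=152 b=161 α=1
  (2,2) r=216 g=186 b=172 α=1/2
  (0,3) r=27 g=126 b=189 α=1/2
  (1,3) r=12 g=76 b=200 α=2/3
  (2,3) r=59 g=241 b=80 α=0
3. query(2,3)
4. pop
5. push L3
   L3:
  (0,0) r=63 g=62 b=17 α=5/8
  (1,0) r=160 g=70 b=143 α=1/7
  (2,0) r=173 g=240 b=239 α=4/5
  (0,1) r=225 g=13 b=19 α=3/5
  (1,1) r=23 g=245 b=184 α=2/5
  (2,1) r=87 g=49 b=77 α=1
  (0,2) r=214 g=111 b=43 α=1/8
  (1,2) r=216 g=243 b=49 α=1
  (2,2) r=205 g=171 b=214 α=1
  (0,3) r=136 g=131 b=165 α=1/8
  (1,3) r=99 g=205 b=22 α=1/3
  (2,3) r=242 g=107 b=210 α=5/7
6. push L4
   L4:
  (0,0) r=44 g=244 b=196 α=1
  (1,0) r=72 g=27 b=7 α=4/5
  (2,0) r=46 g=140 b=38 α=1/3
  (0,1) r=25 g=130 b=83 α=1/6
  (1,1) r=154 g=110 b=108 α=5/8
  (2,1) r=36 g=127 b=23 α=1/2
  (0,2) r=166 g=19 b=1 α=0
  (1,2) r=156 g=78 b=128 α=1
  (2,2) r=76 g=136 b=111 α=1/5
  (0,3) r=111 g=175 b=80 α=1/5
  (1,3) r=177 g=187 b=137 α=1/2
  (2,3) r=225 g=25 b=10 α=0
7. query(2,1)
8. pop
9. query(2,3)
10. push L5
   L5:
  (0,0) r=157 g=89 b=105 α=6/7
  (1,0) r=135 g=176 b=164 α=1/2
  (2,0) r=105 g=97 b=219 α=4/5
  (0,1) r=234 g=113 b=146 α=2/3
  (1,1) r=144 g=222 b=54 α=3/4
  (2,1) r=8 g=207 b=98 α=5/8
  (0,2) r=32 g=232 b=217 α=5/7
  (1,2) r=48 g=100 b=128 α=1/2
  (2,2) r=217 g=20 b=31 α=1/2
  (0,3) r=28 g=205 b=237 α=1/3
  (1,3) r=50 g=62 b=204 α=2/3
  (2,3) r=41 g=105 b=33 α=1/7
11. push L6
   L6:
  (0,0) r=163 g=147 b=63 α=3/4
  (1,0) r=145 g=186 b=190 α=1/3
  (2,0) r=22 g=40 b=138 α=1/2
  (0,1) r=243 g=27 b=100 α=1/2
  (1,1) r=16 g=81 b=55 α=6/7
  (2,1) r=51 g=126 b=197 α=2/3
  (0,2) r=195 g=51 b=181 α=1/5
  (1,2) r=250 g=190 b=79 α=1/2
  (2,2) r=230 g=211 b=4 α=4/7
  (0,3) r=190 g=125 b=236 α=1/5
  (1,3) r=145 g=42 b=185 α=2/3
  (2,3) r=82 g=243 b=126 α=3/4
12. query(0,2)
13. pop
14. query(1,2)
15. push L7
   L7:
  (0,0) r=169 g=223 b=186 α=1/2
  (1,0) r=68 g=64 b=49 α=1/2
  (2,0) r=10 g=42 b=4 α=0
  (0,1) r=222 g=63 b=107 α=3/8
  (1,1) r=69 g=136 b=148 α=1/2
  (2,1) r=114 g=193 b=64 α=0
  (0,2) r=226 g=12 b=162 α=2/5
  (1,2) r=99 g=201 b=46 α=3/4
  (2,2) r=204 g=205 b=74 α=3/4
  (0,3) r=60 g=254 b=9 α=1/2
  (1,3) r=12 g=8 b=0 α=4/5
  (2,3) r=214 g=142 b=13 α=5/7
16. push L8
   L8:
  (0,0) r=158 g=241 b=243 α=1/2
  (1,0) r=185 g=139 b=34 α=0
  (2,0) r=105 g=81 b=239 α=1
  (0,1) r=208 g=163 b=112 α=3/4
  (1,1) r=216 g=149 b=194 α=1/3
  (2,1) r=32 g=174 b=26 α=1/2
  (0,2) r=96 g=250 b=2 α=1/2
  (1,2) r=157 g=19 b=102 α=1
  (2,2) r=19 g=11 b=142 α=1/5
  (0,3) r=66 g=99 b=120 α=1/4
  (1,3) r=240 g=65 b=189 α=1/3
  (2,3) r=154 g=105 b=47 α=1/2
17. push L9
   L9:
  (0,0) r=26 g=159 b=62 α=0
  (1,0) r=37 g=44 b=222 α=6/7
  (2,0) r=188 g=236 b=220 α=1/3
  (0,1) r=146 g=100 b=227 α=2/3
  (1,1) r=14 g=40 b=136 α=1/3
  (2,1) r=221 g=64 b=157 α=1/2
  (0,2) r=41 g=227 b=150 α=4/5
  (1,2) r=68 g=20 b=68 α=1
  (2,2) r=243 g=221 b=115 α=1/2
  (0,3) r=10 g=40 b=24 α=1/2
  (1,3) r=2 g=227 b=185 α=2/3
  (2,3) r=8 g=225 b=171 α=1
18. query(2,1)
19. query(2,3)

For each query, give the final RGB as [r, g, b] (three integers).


(2,3) stack=L1,L2; from [0,0,0]:
+L1 (α=2/5) → [14/5, 46, 502/5]
+L2 (α=0) → [14/5, 46, 502/5]
→ [3, 46, 100]

(2,1) stack=L1,L3,L4; from [0,0,0]:
after L1 α=2/3: [418/3, 440/3, 412/3]
after L3 α=1: [87, 49, 77]
after L4 α=1/2: [123/2, 88, 50]
→ [62, 88, 50]

at x=2,y=3 over L1,L3:
L1 α=2/5: [14/5, 46, 502/5]
L3 α=5/7: [6078/35, 627/7, 6254/35]
→ [174, 90, 179]

(0,2) stack=L1,L3,L5,L6; from [0,0,0]:
L1 α=1/6: [203/6, 13/2, 71/6]
L3 α=1/8: [2705/48, 313/16, 755/48]
L5 α=5/7: [935/24, 9593/56, 26795/168]
L6 α=1/5: [421/6, 10307/70, 34397/210]
= [70, 147, 164]

(1,2) stack=L1,L3,L5; from [0,0,0]:
L1 α=3/5: [693/5, 546/5, 618/5]
L3 α=1: [216, 243, 49]
L5 α=1/2: [132, 343/2, 177/2]
→ [132, 172, 88]

at x=2,y=1 over L1,L3,L5,L7,L8,L9:
+L1 (α=2/3) → [418/3, 440/3, 412/3]
+L3 (α=1) → [87, 49, 77]
+L5 (α=5/8) → [301/8, 591/4, 721/8]
+L7 (α=0) → [301/8, 591/4, 721/8]
+L8 (α=1/2) → [557/16, 1287/8, 929/16]
+L9 (α=1/2) → [4093/32, 1799/16, 3441/32]
= [128, 112, 108]

at x=2,y=3 over L1,L3,L5,L7,L8,L9:
L1 α=2/5: [14/5, 46, 502/5]
L3 α=5/7: [6078/35, 627/7, 6254/35]
L5 α=1/7: [37903/245, 4497/49, 38679/245]
L7 α=5/7: [337956/1715, 43784/343, 93283/1715]
L8 α=1/2: [301033/1715, 79799/686, 86944/1715]
L9 α=1: [8, 225, 171]
→ [8, 225, 171]


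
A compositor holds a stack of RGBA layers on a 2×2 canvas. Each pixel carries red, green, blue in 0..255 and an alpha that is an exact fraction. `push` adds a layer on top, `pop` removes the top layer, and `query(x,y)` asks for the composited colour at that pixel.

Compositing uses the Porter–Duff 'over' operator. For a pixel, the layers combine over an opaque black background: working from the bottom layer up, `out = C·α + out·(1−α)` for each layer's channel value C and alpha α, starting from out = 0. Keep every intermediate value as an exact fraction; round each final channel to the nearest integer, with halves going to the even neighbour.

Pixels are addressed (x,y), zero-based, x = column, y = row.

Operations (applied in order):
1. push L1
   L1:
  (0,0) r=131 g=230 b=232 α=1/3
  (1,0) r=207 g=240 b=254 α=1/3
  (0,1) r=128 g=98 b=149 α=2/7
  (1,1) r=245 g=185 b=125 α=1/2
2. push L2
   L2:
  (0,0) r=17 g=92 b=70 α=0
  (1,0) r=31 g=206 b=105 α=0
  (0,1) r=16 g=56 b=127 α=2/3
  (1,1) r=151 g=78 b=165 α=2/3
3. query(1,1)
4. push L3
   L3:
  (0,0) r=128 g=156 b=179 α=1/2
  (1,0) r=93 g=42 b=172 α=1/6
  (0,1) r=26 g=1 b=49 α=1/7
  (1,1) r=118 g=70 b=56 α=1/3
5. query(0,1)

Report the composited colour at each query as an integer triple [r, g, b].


query (1,1) [L1,L2] — begin 0,0,0
L1 α=1/2: [245/2, 185/2, 125/2]
L2 α=2/3: [283/2, 497/6, 785/6]
= [142, 83, 131]

query (0,1) [L1,L2,L3] — begin 0,0,0
after L1 α=2/7: [256/7, 28, 298/7]
after L2 α=2/3: [160/7, 140/3, 692/7]
after L3 α=1/7: [1142/49, 281/7, 4495/49]
→ [23, 40, 92]


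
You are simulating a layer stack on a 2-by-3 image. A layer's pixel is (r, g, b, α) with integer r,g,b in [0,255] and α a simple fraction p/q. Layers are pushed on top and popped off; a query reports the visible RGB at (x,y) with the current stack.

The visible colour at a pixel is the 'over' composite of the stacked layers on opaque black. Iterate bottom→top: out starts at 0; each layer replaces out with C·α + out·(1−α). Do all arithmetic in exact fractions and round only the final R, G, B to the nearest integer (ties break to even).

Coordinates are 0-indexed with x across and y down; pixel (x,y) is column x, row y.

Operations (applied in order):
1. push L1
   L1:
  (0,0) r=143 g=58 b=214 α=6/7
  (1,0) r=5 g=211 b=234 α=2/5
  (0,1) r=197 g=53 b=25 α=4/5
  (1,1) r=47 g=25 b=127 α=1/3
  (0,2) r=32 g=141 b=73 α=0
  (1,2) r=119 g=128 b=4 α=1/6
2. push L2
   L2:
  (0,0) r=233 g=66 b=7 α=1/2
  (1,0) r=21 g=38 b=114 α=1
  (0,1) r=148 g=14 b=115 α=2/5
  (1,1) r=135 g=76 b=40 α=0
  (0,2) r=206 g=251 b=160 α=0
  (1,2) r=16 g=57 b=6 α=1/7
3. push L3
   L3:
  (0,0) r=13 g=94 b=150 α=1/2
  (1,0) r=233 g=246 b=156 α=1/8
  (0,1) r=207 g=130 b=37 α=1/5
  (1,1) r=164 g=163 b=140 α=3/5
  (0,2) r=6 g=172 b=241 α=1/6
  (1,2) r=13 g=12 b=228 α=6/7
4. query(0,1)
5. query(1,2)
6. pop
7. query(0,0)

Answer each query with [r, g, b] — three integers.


(0,1) stack=L1,L2,L3; from [0,0,0]:
after L1 α=4/5: [788/5, 212/5, 20]
after L2 α=2/5: [3844/25, 776/25, 58]
after L3 α=1/5: [20551/125, 6354/125, 269/5]
→ [164, 51, 54]

(1,2) stack=L1,L2,L3; from [0,0,0]:
L1 α=1/6: [119/6, 64/3, 2/3]
L2 α=1/7: [135/7, 185/7, 10/7]
L3 α=6/7: [681/49, 689/49, 9586/49]
= [14, 14, 196]

at x=0,y=0 over L1,L2:
+L1 (α=6/7) → [858/7, 348/7, 1284/7]
+L2 (α=1/2) → [2489/14, 405/7, 1333/14]
→ [178, 58, 95]


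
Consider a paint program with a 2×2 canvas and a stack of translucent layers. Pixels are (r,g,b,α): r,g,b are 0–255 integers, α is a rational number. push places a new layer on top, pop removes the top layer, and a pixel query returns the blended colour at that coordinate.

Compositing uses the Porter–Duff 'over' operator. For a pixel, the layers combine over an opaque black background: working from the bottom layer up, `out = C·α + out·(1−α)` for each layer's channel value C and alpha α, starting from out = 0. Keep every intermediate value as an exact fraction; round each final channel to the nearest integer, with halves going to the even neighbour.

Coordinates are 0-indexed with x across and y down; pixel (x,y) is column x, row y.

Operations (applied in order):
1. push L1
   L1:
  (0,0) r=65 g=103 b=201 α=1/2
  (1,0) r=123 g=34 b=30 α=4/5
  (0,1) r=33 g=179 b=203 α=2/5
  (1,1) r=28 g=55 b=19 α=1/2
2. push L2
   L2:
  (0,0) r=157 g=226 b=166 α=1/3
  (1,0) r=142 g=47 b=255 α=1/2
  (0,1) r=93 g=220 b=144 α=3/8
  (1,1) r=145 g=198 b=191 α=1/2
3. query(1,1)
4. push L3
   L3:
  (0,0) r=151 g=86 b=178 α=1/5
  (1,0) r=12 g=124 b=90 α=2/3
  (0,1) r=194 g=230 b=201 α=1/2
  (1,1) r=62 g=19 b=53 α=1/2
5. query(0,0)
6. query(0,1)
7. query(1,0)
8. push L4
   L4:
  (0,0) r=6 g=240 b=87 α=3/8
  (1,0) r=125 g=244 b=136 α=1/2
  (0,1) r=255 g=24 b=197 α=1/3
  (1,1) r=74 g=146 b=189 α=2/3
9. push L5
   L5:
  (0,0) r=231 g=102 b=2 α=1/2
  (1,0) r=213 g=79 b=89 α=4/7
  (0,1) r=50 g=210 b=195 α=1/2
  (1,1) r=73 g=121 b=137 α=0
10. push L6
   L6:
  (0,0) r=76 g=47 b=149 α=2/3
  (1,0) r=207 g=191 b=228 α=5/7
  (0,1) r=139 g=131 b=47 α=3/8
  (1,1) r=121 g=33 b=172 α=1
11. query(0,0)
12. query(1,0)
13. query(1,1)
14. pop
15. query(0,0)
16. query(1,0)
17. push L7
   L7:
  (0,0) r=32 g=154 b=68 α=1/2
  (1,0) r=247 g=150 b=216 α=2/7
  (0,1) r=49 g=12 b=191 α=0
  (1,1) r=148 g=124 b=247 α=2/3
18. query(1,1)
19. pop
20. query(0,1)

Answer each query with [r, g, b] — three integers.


(1,1) stack=L1,L2; from [0,0,0]:
after L1 α=1/2: [14, 55/2, 19/2]
after L2 α=1/2: [159/2, 451/4, 401/4]
rounded: [80, 113, 100]

(0,0) stack=L1,L2,L3; from [0,0,0]:
+L1 (α=1/2) → [65/2, 103/2, 201/2]
+L2 (α=1/3) → [74, 329/3, 367/3]
+L3 (α=1/5) → [447/5, 1574/15, 2002/15]
= [89, 105, 133]

at x=0,y=1 over L1,L2,L3:
L1 α=2/5: [66/5, 358/5, 406/5]
L2 α=3/8: [345/8, 509/4, 419/4]
L3 α=1/2: [1897/16, 1429/8, 1223/8]
rounded: [119, 179, 153]

query (1,0) [L1,L2,L3] — begin 0,0,0
+L1 (α=4/5) → [492/5, 136/5, 24]
+L2 (α=1/2) → [601/5, 371/10, 279/2]
+L3 (α=2/3) → [721/15, 2851/30, 213/2]
→ [48, 95, 106]

query (0,0) [L1,L2,L3,L4,L5,L6] — begin 0,0,0
+L1 (α=1/2) → [65/2, 103/2, 201/2]
+L2 (α=1/3) → [74, 329/3, 367/3]
+L3 (α=1/5) → [447/5, 1574/15, 2002/15]
+L4 (α=3/8) → [465/8, 1867/12, 2785/24]
+L5 (α=1/2) → [2313/16, 3091/24, 2833/48]
+L6 (α=2/3) → [4745/48, 5347/72, 17137/144]
→ [99, 74, 119]

at x=1,y=0 over L1,L2,L3,L4,L5,L6:
+L1 (α=4/5) → [492/5, 136/5, 24]
+L2 (α=1/2) → [601/5, 371/10, 279/2]
+L3 (α=2/3) → [721/15, 2851/30, 213/2]
+L4 (α=1/2) → [1298/15, 10171/60, 485/4]
+L5 (α=4/7) → [794/5, 16491/140, 2879/28]
+L6 (α=5/7) → [6763/35, 83341/490, 18839/98]
rounded: [193, 170, 192]

(1,1) stack=L1,L2,L3,L4,L5,L6; from [0,0,0]:
after L1 α=1/2: [14, 55/2, 19/2]
after L2 α=1/2: [159/2, 451/4, 401/4]
after L3 α=1/2: [283/4, 527/8, 613/8]
after L4 α=2/3: [875/12, 2863/24, 3637/24]
after L5 α=0: [875/12, 2863/24, 3637/24]
after L6 α=1: [121, 33, 172]
= [121, 33, 172]

query (0,0) [L1,L2,L3,L4,L5] — begin 0,0,0
after L1 α=1/2: [65/2, 103/2, 201/2]
after L2 α=1/3: [74, 329/3, 367/3]
after L3 α=1/5: [447/5, 1574/15, 2002/15]
after L4 α=3/8: [465/8, 1867/12, 2785/24]
after L5 α=1/2: [2313/16, 3091/24, 2833/48]
rounded: [145, 129, 59]

query (1,0) [L1,L2,L3,L4,L5] — begin 0,0,0
+L1 (α=4/5) → [492/5, 136/5, 24]
+L2 (α=1/2) → [601/5, 371/10, 279/2]
+L3 (α=2/3) → [721/15, 2851/30, 213/2]
+L4 (α=1/2) → [1298/15, 10171/60, 485/4]
+L5 (α=4/7) → [794/5, 16491/140, 2879/28]
= [159, 118, 103]

query (1,1) [L1,L2,L3,L4,L5,L7] — begin 0,0,0
+L1 (α=1/2) → [14, 55/2, 19/2]
+L2 (α=1/2) → [159/2, 451/4, 401/4]
+L3 (α=1/2) → [283/4, 527/8, 613/8]
+L4 (α=2/3) → [875/12, 2863/24, 3637/24]
+L5 (α=0) → [875/12, 2863/24, 3637/24]
+L7 (α=2/3) → [4427/36, 8815/72, 15493/72]
→ [123, 122, 215]

query (0,1) [L1,L2,L3,L4,L5] — begin 0,0,0
+L1 (α=2/5) → [66/5, 358/5, 406/5]
+L2 (α=3/8) → [345/8, 509/4, 419/4]
+L3 (α=1/2) → [1897/16, 1429/8, 1223/8]
+L4 (α=1/3) → [3937/24, 1525/12, 2011/12]
+L5 (α=1/2) → [5137/48, 4045/24, 4351/24]
rounded: [107, 169, 181]


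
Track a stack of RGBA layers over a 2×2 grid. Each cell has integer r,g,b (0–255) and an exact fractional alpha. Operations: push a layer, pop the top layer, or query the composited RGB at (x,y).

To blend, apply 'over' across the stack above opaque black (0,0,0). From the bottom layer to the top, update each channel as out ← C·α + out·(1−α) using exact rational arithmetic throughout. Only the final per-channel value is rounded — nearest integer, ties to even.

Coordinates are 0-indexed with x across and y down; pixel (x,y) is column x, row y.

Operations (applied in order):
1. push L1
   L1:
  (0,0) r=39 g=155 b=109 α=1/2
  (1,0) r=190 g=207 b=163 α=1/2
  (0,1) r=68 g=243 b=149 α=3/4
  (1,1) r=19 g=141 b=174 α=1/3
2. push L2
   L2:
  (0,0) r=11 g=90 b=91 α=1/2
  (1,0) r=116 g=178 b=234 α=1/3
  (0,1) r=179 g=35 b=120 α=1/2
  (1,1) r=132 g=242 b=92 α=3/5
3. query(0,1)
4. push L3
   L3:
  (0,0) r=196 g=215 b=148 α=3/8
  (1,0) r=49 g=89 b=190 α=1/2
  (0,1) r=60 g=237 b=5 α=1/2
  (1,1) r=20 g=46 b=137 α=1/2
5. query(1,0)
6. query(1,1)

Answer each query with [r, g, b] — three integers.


(0,1) stack=L1,L2; from [0,0,0]:
+L1 (α=3/4) → [51, 729/4, 447/4]
+L2 (α=1/2) → [115, 869/8, 927/8]
→ [115, 109, 116]

query (1,0) [L1,L2,L3] — begin 0,0,0
L1 α=1/2: [95, 207/2, 163/2]
L2 α=1/3: [102, 385/3, 397/3]
L3 α=1/2: [151/2, 326/3, 967/6]
rounded: [76, 109, 161]

at x=1,y=1 over L1,L2,L3:
after L1 α=1/3: [19/3, 47, 58]
after L2 α=3/5: [1226/15, 164, 392/5]
after L3 α=1/2: [763/15, 105, 1077/10]
→ [51, 105, 108]


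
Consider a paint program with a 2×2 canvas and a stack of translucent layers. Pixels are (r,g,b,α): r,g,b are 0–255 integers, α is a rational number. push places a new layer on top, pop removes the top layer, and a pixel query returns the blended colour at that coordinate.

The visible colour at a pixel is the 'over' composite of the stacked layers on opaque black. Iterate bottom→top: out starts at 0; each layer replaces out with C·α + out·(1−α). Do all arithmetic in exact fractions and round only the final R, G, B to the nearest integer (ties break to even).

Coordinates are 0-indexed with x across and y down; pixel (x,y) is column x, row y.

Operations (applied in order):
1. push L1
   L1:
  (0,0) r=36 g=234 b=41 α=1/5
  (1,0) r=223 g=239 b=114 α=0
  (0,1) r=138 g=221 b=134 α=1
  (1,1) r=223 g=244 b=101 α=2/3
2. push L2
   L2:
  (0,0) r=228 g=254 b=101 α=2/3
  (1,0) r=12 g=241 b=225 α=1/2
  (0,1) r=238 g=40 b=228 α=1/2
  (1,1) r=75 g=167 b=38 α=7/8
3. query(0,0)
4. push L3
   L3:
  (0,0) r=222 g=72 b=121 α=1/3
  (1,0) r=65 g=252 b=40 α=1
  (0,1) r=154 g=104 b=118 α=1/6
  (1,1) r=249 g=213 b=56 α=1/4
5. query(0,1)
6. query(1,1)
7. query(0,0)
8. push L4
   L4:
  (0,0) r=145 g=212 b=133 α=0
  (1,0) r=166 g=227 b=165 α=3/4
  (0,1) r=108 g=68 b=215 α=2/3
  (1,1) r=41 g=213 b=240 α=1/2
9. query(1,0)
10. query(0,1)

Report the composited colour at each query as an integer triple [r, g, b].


at x=0,y=0 over L1,L2:
+L1 (α=1/5) → [36/5, 234/5, 41/5]
+L2 (α=2/3) → [772/5, 2774/15, 1051/15]
= [154, 185, 70]

query (0,1) [L1,L2,L3] — begin 0,0,0
+L1 (α=1) → [138, 221, 134]
+L2 (α=1/2) → [188, 261/2, 181]
+L3 (α=1/6) → [547/3, 1513/12, 341/2]
= [182, 126, 170]

(1,1) stack=L1,L2,L3; from [0,0,0]:
+L1 (α=2/3) → [446/3, 488/3, 202/3]
+L2 (α=7/8) → [2021/24, 3995/24, 125/3]
+L3 (α=1/4) → [4013/32, 5699/32, 181/4]
→ [125, 178, 45]

query (0,0) [L1,L2,L3] — begin 0,0,0
after L1 α=1/5: [36/5, 234/5, 41/5]
after L2 α=2/3: [772/5, 2774/15, 1051/15]
after L3 α=1/3: [2654/15, 6628/45, 3917/45]
→ [177, 147, 87]

query (1,0) [L1,L2,L3,L4] — begin 0,0,0
after L1 α=0: [0, 0, 0]
after L2 α=1/2: [6, 241/2, 225/2]
after L3 α=1: [65, 252, 40]
after L4 α=3/4: [563/4, 933/4, 535/4]
rounded: [141, 233, 134]

at x=0,y=1 over L1,L2,L3,L4:
+L1 (α=1) → [138, 221, 134]
+L2 (α=1/2) → [188, 261/2, 181]
+L3 (α=1/6) → [547/3, 1513/12, 341/2]
+L4 (α=2/3) → [1195/9, 3145/36, 1201/6]
= [133, 87, 200]


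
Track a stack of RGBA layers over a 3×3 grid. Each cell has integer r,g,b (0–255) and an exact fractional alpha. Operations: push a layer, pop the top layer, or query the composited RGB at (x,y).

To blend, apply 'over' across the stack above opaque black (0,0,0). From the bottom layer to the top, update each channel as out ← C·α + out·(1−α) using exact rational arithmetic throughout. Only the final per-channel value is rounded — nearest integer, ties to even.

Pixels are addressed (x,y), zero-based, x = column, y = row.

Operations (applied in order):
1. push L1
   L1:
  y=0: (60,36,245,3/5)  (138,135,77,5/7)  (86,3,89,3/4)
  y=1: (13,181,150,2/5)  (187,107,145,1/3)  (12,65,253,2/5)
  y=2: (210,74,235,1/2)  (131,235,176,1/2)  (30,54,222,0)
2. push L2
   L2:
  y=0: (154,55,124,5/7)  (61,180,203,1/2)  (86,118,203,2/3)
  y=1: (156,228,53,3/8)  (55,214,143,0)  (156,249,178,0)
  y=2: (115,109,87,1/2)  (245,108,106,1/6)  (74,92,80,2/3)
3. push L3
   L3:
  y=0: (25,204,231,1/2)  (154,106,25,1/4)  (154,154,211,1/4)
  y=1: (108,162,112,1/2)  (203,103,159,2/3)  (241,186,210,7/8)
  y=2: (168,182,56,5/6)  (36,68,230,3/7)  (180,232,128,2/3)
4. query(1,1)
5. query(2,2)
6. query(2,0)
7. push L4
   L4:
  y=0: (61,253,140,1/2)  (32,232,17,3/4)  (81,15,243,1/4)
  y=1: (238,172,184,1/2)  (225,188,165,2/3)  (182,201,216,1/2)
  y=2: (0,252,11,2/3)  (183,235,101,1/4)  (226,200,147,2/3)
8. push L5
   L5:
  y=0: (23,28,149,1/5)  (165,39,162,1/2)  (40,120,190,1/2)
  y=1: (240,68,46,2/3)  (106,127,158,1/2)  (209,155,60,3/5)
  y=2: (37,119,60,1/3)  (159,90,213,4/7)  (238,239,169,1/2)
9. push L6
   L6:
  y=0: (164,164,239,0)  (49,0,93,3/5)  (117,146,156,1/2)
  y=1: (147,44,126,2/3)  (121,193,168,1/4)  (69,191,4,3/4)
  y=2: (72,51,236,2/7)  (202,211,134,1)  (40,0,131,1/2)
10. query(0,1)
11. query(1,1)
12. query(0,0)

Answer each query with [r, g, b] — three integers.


at x=1,y=1 over L1,L2,L3:
L1 α=1/3: [187/3, 107/3, 145/3]
L2 α=0: [187/3, 107/3, 145/3]
L3 α=2/3: [1405/9, 725/9, 1099/9]
rounded: [156, 81, 122]

at x=2,y=2 over L1,L2,L3:
L1 α=0: [0, 0, 0]
L2 α=2/3: [148/3, 184/3, 160/3]
L3 α=2/3: [1228/9, 1576/9, 928/9]
= [136, 175, 103]

(2,0) stack=L1,L2,L3; from [0,0,0]:
L1 α=3/4: [129/2, 9/4, 267/4]
L2 α=2/3: [473/6, 953/12, 1891/12]
L3 α=1/4: [781/8, 1569/16, 2735/16]
= [98, 98, 171]

(0,1) stack=L1,L2,L3,L4,L5,L6; from [0,0,0]:
+L1 (α=2/5) → [26/5, 362/5, 60]
+L2 (α=3/8) → [247/4, 523/4, 459/8]
+L3 (α=1/2) → [679/8, 1171/8, 1355/16]
+L4 (α=1/2) → [2583/16, 2547/16, 4299/32]
+L5 (α=2/3) → [3421/16, 4723/48, 7243/96]
+L6 (α=2/3) → [8125/48, 8947/144, 31435/288]
rounded: [169, 62, 109]

query (1,1) [L1,L2,L3,L4,L5,L6] — begin 0,0,0
L1 α=1/3: [187/3, 107/3, 145/3]
L2 α=0: [187/3, 107/3, 145/3]
L3 α=2/3: [1405/9, 725/9, 1099/9]
L4 α=2/3: [5455/27, 4109/27, 4069/27]
L5 α=1/2: [8317/54, 3769/27, 8335/54]
L6 α=1/4: [10495/72, 2753/18, 11359/72]
= [146, 153, 158]

at x=0,y=0 over L1,L2,L3,L4,L5,L6:
after L1 α=3/5: [36, 108/5, 147]
after L2 α=5/7: [842/7, 1591/35, 914/7]
after L3 α=1/2: [1017/14, 8731/70, 2531/14]
after L4 α=1/2: [1871/28, 26441/140, 4491/28]
after L5 α=1/5: [2032/35, 27421/175, 5534/35]
after L6 α=0: [2032/35, 27421/175, 5534/35]
= [58, 157, 158]


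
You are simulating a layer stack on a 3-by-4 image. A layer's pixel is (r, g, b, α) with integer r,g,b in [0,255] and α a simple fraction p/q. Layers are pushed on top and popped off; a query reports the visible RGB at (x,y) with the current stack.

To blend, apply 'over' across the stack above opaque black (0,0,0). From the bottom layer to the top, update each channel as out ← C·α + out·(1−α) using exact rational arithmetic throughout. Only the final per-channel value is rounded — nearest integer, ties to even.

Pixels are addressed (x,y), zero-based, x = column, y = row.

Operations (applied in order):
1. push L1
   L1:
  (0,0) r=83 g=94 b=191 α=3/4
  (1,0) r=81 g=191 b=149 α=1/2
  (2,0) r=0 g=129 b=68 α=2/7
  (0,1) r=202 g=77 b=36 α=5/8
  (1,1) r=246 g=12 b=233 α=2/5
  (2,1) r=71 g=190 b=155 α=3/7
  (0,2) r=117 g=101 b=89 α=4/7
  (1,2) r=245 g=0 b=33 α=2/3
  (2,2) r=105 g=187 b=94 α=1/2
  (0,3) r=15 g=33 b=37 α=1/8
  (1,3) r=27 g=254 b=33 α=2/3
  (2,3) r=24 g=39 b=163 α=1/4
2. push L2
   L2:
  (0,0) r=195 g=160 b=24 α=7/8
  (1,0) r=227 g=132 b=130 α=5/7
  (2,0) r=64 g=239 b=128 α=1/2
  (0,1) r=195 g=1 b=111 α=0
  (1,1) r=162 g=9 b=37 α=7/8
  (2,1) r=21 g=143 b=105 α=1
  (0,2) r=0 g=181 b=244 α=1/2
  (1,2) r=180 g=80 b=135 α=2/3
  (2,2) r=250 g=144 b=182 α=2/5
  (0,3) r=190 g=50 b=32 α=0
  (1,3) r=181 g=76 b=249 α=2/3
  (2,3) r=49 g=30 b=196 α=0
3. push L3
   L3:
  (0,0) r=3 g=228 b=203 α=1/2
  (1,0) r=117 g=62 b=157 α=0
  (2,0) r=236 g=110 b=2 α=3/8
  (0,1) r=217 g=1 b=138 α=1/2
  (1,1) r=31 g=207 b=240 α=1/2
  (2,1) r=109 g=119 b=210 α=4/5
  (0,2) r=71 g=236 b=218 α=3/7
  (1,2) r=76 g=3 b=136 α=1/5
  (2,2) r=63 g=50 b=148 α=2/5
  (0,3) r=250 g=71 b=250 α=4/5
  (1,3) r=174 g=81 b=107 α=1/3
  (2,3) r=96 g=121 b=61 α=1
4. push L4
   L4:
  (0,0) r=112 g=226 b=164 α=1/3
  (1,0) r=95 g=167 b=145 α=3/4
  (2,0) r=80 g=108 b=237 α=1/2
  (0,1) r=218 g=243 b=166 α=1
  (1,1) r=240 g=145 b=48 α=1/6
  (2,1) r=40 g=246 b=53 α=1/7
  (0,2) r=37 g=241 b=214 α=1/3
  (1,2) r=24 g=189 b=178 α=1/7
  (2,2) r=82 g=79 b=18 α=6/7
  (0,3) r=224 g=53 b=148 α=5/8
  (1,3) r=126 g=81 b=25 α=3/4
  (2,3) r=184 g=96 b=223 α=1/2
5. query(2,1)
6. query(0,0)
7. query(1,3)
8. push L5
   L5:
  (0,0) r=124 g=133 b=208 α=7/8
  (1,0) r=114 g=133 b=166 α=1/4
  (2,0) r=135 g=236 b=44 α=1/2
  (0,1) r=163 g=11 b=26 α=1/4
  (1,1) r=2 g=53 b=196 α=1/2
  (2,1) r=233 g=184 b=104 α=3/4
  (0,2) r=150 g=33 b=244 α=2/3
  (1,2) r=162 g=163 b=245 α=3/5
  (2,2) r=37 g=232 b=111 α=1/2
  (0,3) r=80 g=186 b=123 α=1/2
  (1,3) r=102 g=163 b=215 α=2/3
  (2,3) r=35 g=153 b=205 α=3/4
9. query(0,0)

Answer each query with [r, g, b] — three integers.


(2,1) stack=L1,L2,L3,L4; from [0,0,0]:
after L1 α=3/7: [213/7, 570/7, 465/7]
after L2 α=1: [21, 143, 105]
after L3 α=4/5: [457/5, 619/5, 189]
after L4 α=1/7: [2942/35, 4944/35, 1187/7]
rounded: [84, 141, 170]

at x=0,y=0 over L1,L2,L3,L4:
after L1 α=3/4: [249/4, 141/2, 573/4]
after L2 α=7/8: [5709/32, 2381/16, 1245/32]
after L3 α=1/2: [5805/64, 6029/32, 7741/64]
after L4 α=1/3: [9389/96, 3215/16, 12989/96]
rounded: [98, 201, 135]

(1,3) stack=L1,L2,L3,L4; from [0,0,0]:
after L1 α=2/3: [18, 508/3, 22]
after L2 α=2/3: [380/3, 964/9, 520/3]
after L3 α=1/3: [1282/9, 2657/27, 1361/9]
after L4 α=3/4: [1171/9, 4609/54, 509/9]
rounded: [130, 85, 57]

(0,0) stack=L1,L2,L3,L4,L5; from [0,0,0]:
L1 α=3/4: [249/4, 141/2, 573/4]
L2 α=7/8: [5709/32, 2381/16, 1245/32]
L3 α=1/2: [5805/64, 6029/32, 7741/64]
L4 α=1/3: [9389/96, 3215/16, 12989/96]
L5 α=7/8: [92717/768, 18111/128, 152765/768]
→ [121, 141, 199]
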